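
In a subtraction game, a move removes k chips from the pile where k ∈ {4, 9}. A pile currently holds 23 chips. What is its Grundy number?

2

Build the Grundy sequence with g(k) = mex{g(k−s) : s ∈ {4, 9}, s ≤ k}:
k:     0  1  2  3  4  5  6  7  8  9 10 11 12 13 14 15 16 17 18 19 20 21 22 23
g(k):  0  0  0  0  1  1  1  1  0  2  2  2  1  0  0  0  0  1  1  1  1  0  2  2
So g(23) = 2.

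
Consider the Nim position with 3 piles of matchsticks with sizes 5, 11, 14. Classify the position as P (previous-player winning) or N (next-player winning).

Nim-sum: 5 XOR 11 XOR 14 = 0.
The nim-sum is 0, so this is a P-position: the player to move is in a losing position under optimal play.

P-position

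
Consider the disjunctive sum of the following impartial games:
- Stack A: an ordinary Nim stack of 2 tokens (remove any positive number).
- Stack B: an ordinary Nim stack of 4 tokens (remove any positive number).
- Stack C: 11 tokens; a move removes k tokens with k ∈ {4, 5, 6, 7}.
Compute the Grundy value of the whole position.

6

Stack A is a plain Nim stack of size 2, so its Grundy value is 2.
Stack B is a plain Nim stack of size 4, so its Grundy value is 4.
For stack C, compute g(0), g(1), … with moves {4, 5, 6, 7}:
g(0) = mex{} = 0
g(1) = mex{} = 0
g(2) = mex{} = 0
g(3) = mex{} = 0
g(4) = mex{0} = 1
g(5) = mex{0} = 1
g(6) = mex{0} = 1
g(7) = mex{0} = 1
g(8) = mex{0,1} = 2
g(9) = mex{0,1} = 2
g(10) = mex{0,1} = 2
g(11) = mex{1} = 0
So g(11) = 0.
The value of a disjunctive sum is the nim-sum of the parts.
Combined value = 2 ⊕ 4 ⊕ 0 = 6.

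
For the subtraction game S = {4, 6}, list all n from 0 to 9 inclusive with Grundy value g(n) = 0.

0, 1, 2, 3

Grundy values for subtraction set {4, 6}:
k:     0  1  2  3  4  5  6  7  8  9
g(k):  0  0  0  0  1  1  1  1  2  2
The P-positions (g = 0) in 0..9 are 0, 1, 2, 3.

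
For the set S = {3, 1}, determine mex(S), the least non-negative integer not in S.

0 is not in the set, so the mex is 0.

0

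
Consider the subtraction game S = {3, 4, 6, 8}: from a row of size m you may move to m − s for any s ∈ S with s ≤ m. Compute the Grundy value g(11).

Grundy values for subtraction set {3, 4, 6, 8}:
g(0) = mex{} = 0
g(1) = mex{} = 0
g(2) = mex{} = 0
g(3) = mex{0} = 1
g(4) = mex{0} = 1
g(5) = mex{0} = 1
g(6) = mex{0,1} = 2
g(7) = mex{0,1} = 2
g(8) = mex{0,1} = 2
g(9) = mex{0,1,2} = 3
g(10) = mex{0,1,2} = 3
g(11) = mex{1,2} = 0
So g(11) = 0.

0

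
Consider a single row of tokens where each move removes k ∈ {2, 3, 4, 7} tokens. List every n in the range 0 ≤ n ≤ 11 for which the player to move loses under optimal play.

0, 1, 6, 11

Build the Grundy sequence with g(k) = mex{g(k−s) : s ∈ {2, 3, 4, 7}, s ≤ k}:
g(0) = mex{} = 0
g(1) = mex{} = 0
g(2) = mex{0} = 1
g(3) = mex{0} = 1
g(4) = mex{0,1} = 2
g(5) = mex{0,1} = 2
g(6) = mex{1,2} = 0
g(7) = mex{0,1,2} = 3
g(8) = mex{0,2} = 1
g(9) = mex{0,1,2,3} = 4
g(10) = mex{0,1,3} = 2
g(11) = mex{1,2,3,4} = 0
The P-positions (g = 0) in 0..11 are 0, 1, 6, 11.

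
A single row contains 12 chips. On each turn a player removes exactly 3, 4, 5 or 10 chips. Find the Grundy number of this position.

1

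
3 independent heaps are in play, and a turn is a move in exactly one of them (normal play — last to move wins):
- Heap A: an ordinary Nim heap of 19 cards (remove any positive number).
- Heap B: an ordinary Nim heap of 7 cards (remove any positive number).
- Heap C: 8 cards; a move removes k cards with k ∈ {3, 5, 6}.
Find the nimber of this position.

22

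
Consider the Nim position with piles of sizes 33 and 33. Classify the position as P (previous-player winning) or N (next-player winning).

Bitwise XOR of the heap sizes:
  100001  (33)
  100001  (33)
  ------
  000000  (0)
The nim-sum is 0, so this is a P-position: the player to move is in a losing position under optimal play.

P-position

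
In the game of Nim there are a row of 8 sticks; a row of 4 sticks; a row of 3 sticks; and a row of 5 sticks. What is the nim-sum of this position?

Compute the nim-sum pairwise:
8 ⊕ 4 = 12
12 ⊕ 3 = 15
15 ⊕ 5 = 10

10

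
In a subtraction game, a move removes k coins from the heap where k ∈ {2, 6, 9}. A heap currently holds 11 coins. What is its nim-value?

3

Build the Grundy sequence with g(k) = mex{g(k−s) : s ∈ {2, 6, 9}, s ≤ k}:
k:     0  1  2  3  4  5  6  7  8  9 10 11
g(k):  0  0  1  1  0  0  1  1  0  2  1  3
So g(11) = 3.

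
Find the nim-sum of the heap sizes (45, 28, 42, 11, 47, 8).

Nim-sum: 45 ^ 28 ^ 42 ^ 11 ^ 47 ^ 8 = 55.

55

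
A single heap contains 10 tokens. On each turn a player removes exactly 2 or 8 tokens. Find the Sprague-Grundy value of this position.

0

Build the Grundy sequence with g(k) = mex{g(k−s) : s ∈ {2, 8}, s ≤ k}:
g(0) = mex{} = 0
g(1) = mex{} = 0
g(2) = mex{0} = 1
g(3) = mex{0} = 1
g(4) = mex{1} = 0
g(5) = mex{1} = 0
g(6) = mex{0} = 1
g(7) = mex{0} = 1
g(8) = mex{0,1} = 2
g(9) = mex{0,1} = 2
g(10) = mex{1,2} = 0
So g(10) = 0.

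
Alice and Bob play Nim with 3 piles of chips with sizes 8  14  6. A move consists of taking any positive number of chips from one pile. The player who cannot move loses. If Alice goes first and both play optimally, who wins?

Compute the nim-sum pairwise:
8 XOR 14 = 6
6 XOR 6 = 0
The nim-sum is 0, so this is a P-position: the player to move is in a losing position under optimal play; Alice is about to move from it and so loses — Bob wins.

Bob wins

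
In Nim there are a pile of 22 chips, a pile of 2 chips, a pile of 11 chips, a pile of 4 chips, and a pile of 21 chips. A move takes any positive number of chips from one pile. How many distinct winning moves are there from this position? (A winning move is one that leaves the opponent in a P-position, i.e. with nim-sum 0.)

1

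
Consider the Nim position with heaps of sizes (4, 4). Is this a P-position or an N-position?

Compute the nim-sum pairwise:
4 ^ 4 = 0
The nim-sum is 0, so this is a P-position: the player to move is in a losing position under optimal play.

P-position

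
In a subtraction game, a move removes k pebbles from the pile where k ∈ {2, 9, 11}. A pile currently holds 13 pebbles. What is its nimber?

2

Grundy values for subtraction set {2, 9, 11}:
g(0) = mex{} = 0
g(1) = mex{} = 0
g(2) = mex{0} = 1
g(3) = mex{0} = 1
g(4) = mex{1} = 0
g(5) = mex{1} = 0
g(6) = mex{0} = 1
g(7) = mex{0} = 1
g(8) = mex{1} = 0
g(9) = mex{0,1} = 2
g(10) = mex{0} = 1
g(11) = mex{0,1,2} = 3
g(12) = mex{0,1} = 2
g(13) = mex{0,1,3} = 2
So g(13) = 2.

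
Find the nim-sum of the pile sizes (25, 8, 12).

Bitwise XOR of the heap sizes:
  11001  (25)
  01000  (8)
  01100  (12)
  -----
  11101  (29)

29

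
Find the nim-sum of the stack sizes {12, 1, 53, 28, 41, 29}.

16

Compute the nim-sum pairwise:
12 XOR 1 = 13
13 XOR 53 = 56
56 XOR 28 = 36
36 XOR 41 = 13
13 XOR 29 = 16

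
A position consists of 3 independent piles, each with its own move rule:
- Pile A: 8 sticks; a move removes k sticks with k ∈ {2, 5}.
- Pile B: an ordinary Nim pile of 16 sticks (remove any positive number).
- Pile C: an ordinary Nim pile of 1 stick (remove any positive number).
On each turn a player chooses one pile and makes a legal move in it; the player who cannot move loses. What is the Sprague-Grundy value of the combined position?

For pile A, compute g(0), g(1), … with moves {2, 5}:
g(0) = mex{} = 0
g(1) = mex{} = 0
g(2) = mex{0} = 1
g(3) = mex{0} = 1
g(4) = mex{1} = 0
g(5) = mex{0,1} = 2
g(6) = mex{0} = 1
g(7) = mex{1,2} = 0
g(8) = mex{1} = 0
So g(8) = 0.
Pile B is a plain Nim pile of size 16, so its Grundy value is 16.
Pile C is a plain Nim pile of size 1, so its Grundy value is 1.
The value of a disjunctive sum is the nim-sum of the parts.
Combined value = 0 ⊕ 16 ⊕ 1 = 17.

17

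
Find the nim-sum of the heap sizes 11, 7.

Compute the nim-sum pairwise:
11 XOR 7 = 12

12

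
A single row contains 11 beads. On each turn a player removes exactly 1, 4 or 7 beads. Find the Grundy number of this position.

Compute g(0), g(1), … for moves {1, 4, 7}:
g(0) = mex{} = 0
g(1) = mex{0} = 1
g(2) = mex{1} = 0
g(3) = mex{0} = 1
g(4) = mex{0,1} = 2
g(5) = mex{1,2} = 0
g(6) = mex{0} = 1
g(7) = mex{0,1} = 2
g(8) = mex{1,2} = 0
g(9) = mex{0} = 1
g(10) = mex{1} = 0
g(11) = mex{0,2} = 1
So g(11) = 1.

1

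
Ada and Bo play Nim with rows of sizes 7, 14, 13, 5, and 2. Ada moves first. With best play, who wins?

Ada wins

Write each in binary and XOR column by column:
  0111  (7)
  1110  (14)
  1101  (13)
  0101  (5)
  0010  (2)
  ----
  0011  (3)
The nim-sum is 3 ≠ 0, so this is an N-position: the player to move can win; Ada has a winning move.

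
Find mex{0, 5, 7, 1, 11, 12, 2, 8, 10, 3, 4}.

6

The values 0, 1, 2, 3, 4, 5 are all present; 6 is the first non-negative integer missing from the set.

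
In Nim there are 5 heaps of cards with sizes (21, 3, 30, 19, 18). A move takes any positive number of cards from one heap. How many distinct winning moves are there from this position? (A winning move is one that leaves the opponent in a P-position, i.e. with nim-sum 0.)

1

In binary:
  10101  (21)
  00011  (3)
  11110  (30)
  10011  (19)
  10010  (18)
  -----
  01001  (9)
The overall nim-sum is X = 9. A heap of size p has a winning move iff p XOR X < p (reduce it to p XOR X).
  21: 21 XOR 9 = 28 ≥ 21 — no move.
  3: 3 XOR 9 = 10 ≥ 3 — no move.
  30: 30 XOR 9 = 23 < 30 — winning move (to 23).
  19: 19 XOR 9 = 26 ≥ 19 — no move.
  18: 18 XOR 9 = 27 ≥ 18 — no move.
That gives 1 winning move.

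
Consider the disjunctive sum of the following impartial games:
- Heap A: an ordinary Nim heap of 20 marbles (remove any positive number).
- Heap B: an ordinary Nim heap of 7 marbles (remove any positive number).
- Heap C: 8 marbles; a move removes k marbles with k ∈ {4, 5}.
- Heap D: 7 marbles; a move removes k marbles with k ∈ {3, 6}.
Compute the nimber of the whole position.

Heap A is a plain Nim heap of size 20, so its Grundy value is 20.
Heap B is a plain Nim heap of size 7, so its Grundy value is 7.
Grundy values for heap C (subtraction set {4, 5}):
k:     0  1  2  3  4  5  6  7  8
g(k):  0  0  0  0  1  1  1  1  2
So g(8) = 2.
Build the Grundy sequence for heap D with g(k) = mex{g(k−s) : s ∈ {3, 6}, s ≤ k}:
g(0) = mex{} = 0
g(1) = mex{} = 0
g(2) = mex{} = 0
g(3) = mex{0} = 1
g(4) = mex{0} = 1
g(5) = mex{0} = 1
g(6) = mex{0,1} = 2
g(7) = mex{0,1} = 2
So g(7) = 2.
By the Sprague-Grundy theorem, the Grundy value of a sum of independent games is the XOR of the component values.
Combined value = 20 XOR 7 XOR 2 XOR 2 = 19.

19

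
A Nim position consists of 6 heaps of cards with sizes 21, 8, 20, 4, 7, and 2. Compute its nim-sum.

8

Nim-sum: 21 ⊕ 8 ⊕ 20 ⊕ 4 ⊕ 7 ⊕ 2 = 8.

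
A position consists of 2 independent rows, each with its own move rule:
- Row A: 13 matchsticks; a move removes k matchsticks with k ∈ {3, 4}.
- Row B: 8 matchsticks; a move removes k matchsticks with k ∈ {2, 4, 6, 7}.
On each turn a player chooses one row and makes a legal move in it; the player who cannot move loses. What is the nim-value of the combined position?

6

Build the Grundy sequence for row A with g(k) = mex{g(k−s) : s ∈ {3, 4}, s ≤ k}:
k:     0  1  2  3  4  5  6  7  8  9 10 11 12 13
g(k):  0  0  0  1  1  1  2  0  0  0  1  1  1  2
So g(13) = 2.
Build the Grundy sequence for row B with g(k) = mex{g(k−s) : s ∈ {2, 4, 6, 7}, s ≤ k}:
k:     0  1  2  3  4  5  6  7  8
g(k):  0  0  1  1  2  2  3  3  4
So g(8) = 4.
The value of a disjunctive sum is the nim-sum of the parts.
Combined value = 2 ⊕ 4 = 6.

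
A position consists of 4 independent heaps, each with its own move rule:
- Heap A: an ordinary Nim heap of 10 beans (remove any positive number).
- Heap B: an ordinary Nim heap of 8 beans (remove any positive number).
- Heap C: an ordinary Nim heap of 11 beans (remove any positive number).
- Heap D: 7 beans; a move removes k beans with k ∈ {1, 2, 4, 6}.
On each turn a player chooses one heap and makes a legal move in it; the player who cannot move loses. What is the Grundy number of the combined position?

13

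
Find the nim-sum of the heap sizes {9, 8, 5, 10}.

Compute the nim-sum pairwise:
9 XOR 8 = 1
1 XOR 5 = 4
4 XOR 10 = 14

14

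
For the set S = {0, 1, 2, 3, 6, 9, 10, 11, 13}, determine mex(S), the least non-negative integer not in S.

4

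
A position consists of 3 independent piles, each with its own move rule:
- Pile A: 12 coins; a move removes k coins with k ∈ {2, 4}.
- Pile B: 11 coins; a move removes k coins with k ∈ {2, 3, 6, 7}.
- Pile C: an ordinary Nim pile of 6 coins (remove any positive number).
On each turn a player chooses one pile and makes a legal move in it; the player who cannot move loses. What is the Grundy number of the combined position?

7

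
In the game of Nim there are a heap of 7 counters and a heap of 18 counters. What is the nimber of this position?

21

Compute the nim-sum pairwise:
7 XOR 18 = 21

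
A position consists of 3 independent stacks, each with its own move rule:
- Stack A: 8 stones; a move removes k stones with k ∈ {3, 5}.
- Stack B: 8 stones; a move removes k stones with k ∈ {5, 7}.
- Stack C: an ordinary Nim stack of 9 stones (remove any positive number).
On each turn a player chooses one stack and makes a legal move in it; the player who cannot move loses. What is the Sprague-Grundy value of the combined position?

8

Build the Grundy sequence for stack A with g(k) = mex{g(k−s) : s ∈ {3, 5}, s ≤ k}:
g(0) = mex{} = 0
g(1) = mex{} = 0
g(2) = mex{} = 0
g(3) = mex{0} = 1
g(4) = mex{0} = 1
g(5) = mex{0} = 1
g(6) = mex{0,1} = 2
g(7) = mex{0,1} = 2
g(8) = mex{1} = 0
So g(8) = 0.
Grundy values for stack B (subtraction set {5, 7}):
g(0) = mex{} = 0
g(1) = mex{} = 0
g(2) = mex{} = 0
g(3) = mex{} = 0
g(4) = mex{} = 0
g(5) = mex{0} = 1
g(6) = mex{0} = 1
g(7) = mex{0} = 1
g(8) = mex{0} = 1
So g(8) = 1.
Stack C is a plain Nim stack of size 9, so its Grundy value is 9.
The value of a disjunctive sum is the nim-sum of the parts.
Combined value = 0 ⊕ 1 ⊕ 9 = 8.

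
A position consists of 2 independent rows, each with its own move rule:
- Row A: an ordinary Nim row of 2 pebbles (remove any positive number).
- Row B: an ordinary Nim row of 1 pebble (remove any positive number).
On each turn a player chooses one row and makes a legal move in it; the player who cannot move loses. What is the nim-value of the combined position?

3

Row A is a plain Nim row of size 2, so its Grundy value is 2.
Row B is a plain Nim row of size 1, so its Grundy value is 1.
By the Sprague-Grundy theorem, the Grundy value of a sum of independent games is the XOR of the component values.
Combined value = 2 ⊕ 1 = 3.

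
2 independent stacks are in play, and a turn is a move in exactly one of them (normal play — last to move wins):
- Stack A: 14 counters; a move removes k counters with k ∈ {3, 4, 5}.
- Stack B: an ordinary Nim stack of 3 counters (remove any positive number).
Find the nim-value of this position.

1

Grundy values for stack A (subtraction set {3, 4, 5}):
k:     0  1  2  3  4  5  6  7  8  9 10 11 12 13 14
g(k):  0  0  0  1  1  1  2  2  0  0  0  1  1  1  2
So g(14) = 2.
Stack B is a plain Nim stack of size 3, so its Grundy value is 3.
By the Sprague-Grundy theorem, the Grundy value of a sum of independent games is the XOR of the component values.
Combined value = 2 ⊕ 3 = 1.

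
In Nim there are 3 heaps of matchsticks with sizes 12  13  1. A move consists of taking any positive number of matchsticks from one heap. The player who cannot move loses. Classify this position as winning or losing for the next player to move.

Losing position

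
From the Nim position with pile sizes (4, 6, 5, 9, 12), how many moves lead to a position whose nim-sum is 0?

1

Write each in binary and XOR column by column:
  0100  (4)
  0110  (6)
  0101  (5)
  1001  (9)
  1100  (12)
  ----
  0010  (2)
The overall nim-sum is X = 2. A pile of size p has a winning move iff p XOR X < p (reduce it to p XOR X).
  4: 4 XOR 2 = 6 ≥ 4 — no move.
  6: 6 XOR 2 = 4 < 6 — winning move (to 4).
  5: 5 XOR 2 = 7 ≥ 5 — no move.
  9: 9 XOR 2 = 11 ≥ 9 — no move.
  12: 12 XOR 2 = 14 ≥ 12 — no move.
That gives 1 winning move.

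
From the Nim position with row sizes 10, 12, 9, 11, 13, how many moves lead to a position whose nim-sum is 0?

5

Write each in binary and XOR column by column:
  1010  (10)
  1100  (12)
  1001  (9)
  1011  (11)
  1101  (13)
  ----
  1001  (9)
The overall nim-sum is X = 9. A row of size p has a winning move iff p XOR X < p (reduce it to p XOR X).
  10: 10 XOR 9 = 3 < 10 — winning move (to 3).
  12: 12 XOR 9 = 5 < 12 — winning move (to 5).
  9: 9 XOR 9 = 0 < 9 — winning move (to 0).
  11: 11 XOR 9 = 2 < 11 — winning move (to 2).
  13: 13 XOR 9 = 4 < 13 — winning move (to 4).
That gives 5 winning moves.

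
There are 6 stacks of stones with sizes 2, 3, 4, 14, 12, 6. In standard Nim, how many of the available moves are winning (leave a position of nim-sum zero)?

Nim-sum: 2 XOR 3 XOR 4 XOR 14 XOR 12 XOR 6 = 1.
The overall nim-sum is X = 1. A stack of size p has a winning move iff p XOR X < p (reduce it to p XOR X).
  2: 2 XOR 1 = 3 ≥ 2 — no move.
  3: 3 XOR 1 = 2 < 3 — winning move (to 2).
  4: 4 XOR 1 = 5 ≥ 4 — no move.
  14: 14 XOR 1 = 15 ≥ 14 — no move.
  12: 12 XOR 1 = 13 ≥ 12 — no move.
  6: 6 XOR 1 = 7 ≥ 6 — no move.
That gives 1 winning move.

1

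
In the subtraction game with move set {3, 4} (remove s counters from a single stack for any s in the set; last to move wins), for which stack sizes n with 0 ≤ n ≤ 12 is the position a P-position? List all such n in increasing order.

0, 1, 2, 7, 8, 9

Compute g(0), g(1), … for moves {3, 4}:
g(0) = mex{} = 0
g(1) = mex{} = 0
g(2) = mex{} = 0
g(3) = mex{0} = 1
g(4) = mex{0} = 1
g(5) = mex{0} = 1
g(6) = mex{0,1} = 2
g(7) = mex{1} = 0
g(8) = mex{1} = 0
g(9) = mex{1,2} = 0
g(10) = mex{0,2} = 1
g(11) = mex{0} = 1
g(12) = mex{0} = 1
The P-positions (g = 0) in 0..12 are 0, 1, 2, 7, 8, 9.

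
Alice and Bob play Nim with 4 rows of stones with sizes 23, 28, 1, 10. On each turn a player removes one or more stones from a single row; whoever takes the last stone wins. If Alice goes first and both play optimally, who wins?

Bitwise XOR of the heap sizes:
  10111  (23)
  11100  (28)
  00001  (1)
  01010  (10)
  -----
  00000  (0)
The nim-sum is 0, so this is a P-position: the player to move is in a losing position under optimal play; Alice is about to move from it and so loses — Bob wins.

Bob wins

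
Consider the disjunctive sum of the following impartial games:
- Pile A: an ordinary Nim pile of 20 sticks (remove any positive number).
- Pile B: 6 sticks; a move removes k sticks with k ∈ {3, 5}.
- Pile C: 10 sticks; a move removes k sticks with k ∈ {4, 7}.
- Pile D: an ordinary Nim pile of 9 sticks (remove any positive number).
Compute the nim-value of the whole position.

29

Pile A is a plain Nim pile of size 20, so its Grundy value is 20.
Build the Grundy sequence for pile B with g(k) = mex{g(k−s) : s ∈ {3, 5}, s ≤ k}:
g(0) = mex{} = 0
g(1) = mex{} = 0
g(2) = mex{} = 0
g(3) = mex{0} = 1
g(4) = mex{0} = 1
g(5) = mex{0} = 1
g(6) = mex{0,1} = 2
So g(6) = 2.
Build the Grundy sequence for pile C with g(k) = mex{g(k−s) : s ∈ {4, 7}, s ≤ k}:
k:     0  1  2  3  4  5  6  7  8  9 10
g(k):  0  0  0  0  1  1  1  1  2  2  2
So g(10) = 2.
Pile D is a plain Nim pile of size 9, so its Grundy value is 9.
The value of a disjunctive sum is the nim-sum of the parts.
Combined value = 20 XOR 2 XOR 2 XOR 9 = 29.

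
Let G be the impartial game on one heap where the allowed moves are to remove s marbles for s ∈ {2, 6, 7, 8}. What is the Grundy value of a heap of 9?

Grundy values for subtraction set {2, 6, 7, 8}:
k:     0  1  2  3  4  5  6  7  8  9
g(k):  0  0  1  1  0  0  1  1  2  2
So g(9) = 2.

2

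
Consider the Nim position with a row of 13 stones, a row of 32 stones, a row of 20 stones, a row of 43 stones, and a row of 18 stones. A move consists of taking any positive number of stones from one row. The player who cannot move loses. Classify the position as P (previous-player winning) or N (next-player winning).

Compute the nim-sum pairwise:
13 XOR 32 = 45
45 XOR 20 = 57
57 XOR 43 = 18
18 XOR 18 = 0
The nim-sum is 0, so this is a P-position: the player to move is in a losing position under optimal play.

P-position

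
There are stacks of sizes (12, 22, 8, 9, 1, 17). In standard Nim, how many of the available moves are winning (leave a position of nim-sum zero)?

Nim-sum: 12 ⊕ 22 ⊕ 8 ⊕ 9 ⊕ 1 ⊕ 17 = 11.
The overall nim-sum is X = 11. A stack of size p has a winning move iff p XOR X < p (reduce it to p XOR X).
  12: 12 XOR 11 = 7 < 12 — winning move (to 7).
  22: 22 XOR 11 = 29 ≥ 22 — no move.
  8: 8 XOR 11 = 3 < 8 — winning move (to 3).
  9: 9 XOR 11 = 2 < 9 — winning move (to 2).
  1: 1 XOR 11 = 10 ≥ 1 — no move.
  17: 17 XOR 11 = 26 ≥ 17 — no move.
That gives 3 winning moves.

3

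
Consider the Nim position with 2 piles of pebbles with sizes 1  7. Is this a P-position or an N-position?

Compute the nim-sum pairwise:
1 ^ 7 = 6
The nim-sum is 6 ≠ 0, so this is an N-position: the player to move can win.

N-position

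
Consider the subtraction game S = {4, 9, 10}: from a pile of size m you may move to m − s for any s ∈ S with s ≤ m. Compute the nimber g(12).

1

Grundy values for subtraction set {4, 9, 10}:
g(0) = mex{} = 0
g(1) = mex{} = 0
g(2) = mex{} = 0
g(3) = mex{} = 0
g(4) = mex{0} = 1
g(5) = mex{0} = 1
g(6) = mex{0} = 1
g(7) = mex{0} = 1
g(8) = mex{1} = 0
g(9) = mex{0,1} = 2
g(10) = mex{0,1} = 2
g(11) = mex{0,1} = 2
g(12) = mex{0} = 1
So g(12) = 1.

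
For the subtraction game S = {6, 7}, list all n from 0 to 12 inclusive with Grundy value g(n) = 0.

0, 1, 2, 3, 4, 5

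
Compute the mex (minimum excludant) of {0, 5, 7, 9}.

0 is in the set but 1 is not, so the mex is 1.

1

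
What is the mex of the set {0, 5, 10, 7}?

0 is in the set but 1 is not, so the mex is 1.

1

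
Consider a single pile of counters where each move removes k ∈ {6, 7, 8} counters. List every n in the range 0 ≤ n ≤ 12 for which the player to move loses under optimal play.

0, 1, 2, 3, 4, 5

Grundy values for subtraction set {6, 7, 8}:
g(0) = mex{} = 0
g(1) = mex{} = 0
g(2) = mex{} = 0
g(3) = mex{} = 0
g(4) = mex{} = 0
g(5) = mex{} = 0
g(6) = mex{0} = 1
g(7) = mex{0} = 1
g(8) = mex{0} = 1
g(9) = mex{0} = 1
g(10) = mex{0} = 1
g(11) = mex{0} = 1
g(12) = mex{0,1} = 2
The P-positions (g = 0) in 0..12 are 0, 1, 2, 3, 4, 5.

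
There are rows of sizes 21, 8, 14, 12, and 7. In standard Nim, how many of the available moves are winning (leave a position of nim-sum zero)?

Compute the nim-sum pairwise:
21 XOR 8 = 29
29 XOR 14 = 19
19 XOR 12 = 31
31 XOR 7 = 24
The overall nim-sum is X = 24. A row of size p has a winning move iff p XOR X < p (reduce it to p XOR X).
  21: 21 XOR 24 = 13 < 21 — winning move (to 13).
  8: 8 XOR 24 = 16 ≥ 8 — no move.
  14: 14 XOR 24 = 22 ≥ 14 — no move.
  12: 12 XOR 24 = 20 ≥ 12 — no move.
  7: 7 XOR 24 = 31 ≥ 7 — no move.
That gives 1 winning move.

1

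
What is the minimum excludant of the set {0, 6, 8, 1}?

The values 0, 1 are all present; 2 is the first non-negative integer missing from the set.

2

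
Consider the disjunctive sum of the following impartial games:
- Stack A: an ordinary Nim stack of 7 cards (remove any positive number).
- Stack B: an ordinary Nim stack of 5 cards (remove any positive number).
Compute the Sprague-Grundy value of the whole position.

Stack A is a plain Nim stack of size 7, so its Grundy value is 7.
Stack B is a plain Nim stack of size 5, so its Grundy value is 5.
By the Sprague-Grundy theorem, the Grundy value of a sum of independent games is the XOR of the component values.
Combined value = 7 ⊕ 5 = 2.

2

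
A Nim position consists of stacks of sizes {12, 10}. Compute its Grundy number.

Compute the nim-sum pairwise:
12 ^ 10 = 6

6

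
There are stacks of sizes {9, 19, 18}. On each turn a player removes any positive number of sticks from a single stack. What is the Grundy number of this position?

8

In binary:
  01001  (9)
  10011  (19)
  10010  (18)
  -----
  01000  (8)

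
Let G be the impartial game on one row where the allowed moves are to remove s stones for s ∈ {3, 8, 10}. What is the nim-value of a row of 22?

Build the Grundy sequence with g(k) = mex{g(k−s) : s ∈ {3, 8, 10}, s ≤ k}:
k:     0  1  2  3  4  5  6  7  8  9 10 11 12 13 14 15 16 17 18 19 20 21 22
g(k):  0  0  0  1  1  1  0  0  2  1  1  3  2  0  2  3  1  3  0  0  0  1  1
So g(22) = 1.

1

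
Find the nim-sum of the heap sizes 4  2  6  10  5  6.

9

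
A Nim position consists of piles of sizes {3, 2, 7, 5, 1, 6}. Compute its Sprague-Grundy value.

Compute the nim-sum pairwise:
3 XOR 2 = 1
1 XOR 7 = 6
6 XOR 5 = 3
3 XOR 1 = 2
2 XOR 6 = 4

4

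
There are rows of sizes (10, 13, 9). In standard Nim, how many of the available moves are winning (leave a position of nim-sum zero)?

3

Nim-sum: 10 ^ 13 ^ 9 = 14.
The overall nim-sum is X = 14. A row of size p has a winning move iff p XOR X < p (reduce it to p XOR X).
  10: 10 XOR 14 = 4 < 10 — winning move (to 4).
  13: 13 XOR 14 = 3 < 13 — winning move (to 3).
  9: 9 XOR 14 = 7 < 9 — winning move (to 7).
That gives 3 winning moves.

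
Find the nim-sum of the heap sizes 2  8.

Nim-sum: 2 ⊕ 8 = 10.

10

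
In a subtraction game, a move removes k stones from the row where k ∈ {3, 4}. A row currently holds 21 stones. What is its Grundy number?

Grundy values for subtraction set {3, 4}:
k:     0  1  2  3  4  5  6  7  8  9 10 11 12 13 14 15 16 17 18 19 20 21
g(k):  0  0  0  1  1  1  2  0  0  0  1  1  1  2  0  0  0  1  1  1  2  0
So g(21) = 0.

0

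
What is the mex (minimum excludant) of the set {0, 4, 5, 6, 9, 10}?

0 is in the set but 1 is not, so the mex is 1.

1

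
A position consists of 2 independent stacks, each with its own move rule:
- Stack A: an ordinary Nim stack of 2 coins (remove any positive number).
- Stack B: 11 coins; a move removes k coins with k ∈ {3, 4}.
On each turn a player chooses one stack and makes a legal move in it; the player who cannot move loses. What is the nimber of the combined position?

Stack A is a plain Nim stack of size 2, so its Grundy value is 2.
Grundy values for stack B (subtraction set {3, 4}):
g(0) = mex{} = 0
g(1) = mex{} = 0
g(2) = mex{} = 0
g(3) = mex{0} = 1
g(4) = mex{0} = 1
g(5) = mex{0} = 1
g(6) = mex{0,1} = 2
g(7) = mex{1} = 0
g(8) = mex{1} = 0
g(9) = mex{1,2} = 0
g(10) = mex{0,2} = 1
g(11) = mex{0} = 1
So g(11) = 1.
By the Sprague-Grundy theorem, the Grundy value of a sum of independent games is the XOR of the component values.
Combined value = 2 ⊕ 1 = 3.

3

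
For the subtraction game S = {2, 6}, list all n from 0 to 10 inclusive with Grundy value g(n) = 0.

0, 1, 4, 5, 8, 9

Compute g(0), g(1), … for moves {2, 6}:
g(0) = mex{} = 0
g(1) = mex{} = 0
g(2) = mex{0} = 1
g(3) = mex{0} = 1
g(4) = mex{1} = 0
g(5) = mex{1} = 0
g(6) = mex{0} = 1
g(7) = mex{0} = 1
g(8) = mex{1} = 0
g(9) = mex{1} = 0
g(10) = mex{0} = 1
The P-positions (g = 0) in 0..10 are 0, 1, 4, 5, 8, 9.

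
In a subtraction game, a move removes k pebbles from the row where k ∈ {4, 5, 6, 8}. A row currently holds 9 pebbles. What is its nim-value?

2

Grundy values for subtraction set {4, 5, 6, 8}:
k:     0  1  2  3  4  5  6  7  8  9
g(k):  0  0  0  0  1  1  1  1  2  2
So g(9) = 2.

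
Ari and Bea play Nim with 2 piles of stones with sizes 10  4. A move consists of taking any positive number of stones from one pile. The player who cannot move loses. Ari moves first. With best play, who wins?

Compute the nim-sum pairwise:
10 ^ 4 = 14
The nim-sum is 14 ≠ 0, so this is an N-position: the player to move can win; Ari has a winning move.

Ari wins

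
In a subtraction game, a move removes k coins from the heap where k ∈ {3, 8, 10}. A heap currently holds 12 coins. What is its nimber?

2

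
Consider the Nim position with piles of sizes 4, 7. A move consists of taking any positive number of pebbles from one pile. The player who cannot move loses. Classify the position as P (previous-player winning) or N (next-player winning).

N-position

Nim-sum: 4 ⊕ 7 = 3.
The nim-sum is 3 ≠ 0, so this is an N-position: the player to move can win.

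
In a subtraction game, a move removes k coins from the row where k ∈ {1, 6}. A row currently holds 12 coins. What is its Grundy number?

1

Compute g(0), g(1), … for moves {1, 6}:
g(0) = mex{} = 0
g(1) = mex{0} = 1
g(2) = mex{1} = 0
g(3) = mex{0} = 1
g(4) = mex{1} = 0
g(5) = mex{0} = 1
g(6) = mex{0,1} = 2
g(7) = mex{1,2} = 0
g(8) = mex{0} = 1
g(9) = mex{1} = 0
g(10) = mex{0} = 1
g(11) = mex{1} = 0
g(12) = mex{0,2} = 1
So g(12) = 1.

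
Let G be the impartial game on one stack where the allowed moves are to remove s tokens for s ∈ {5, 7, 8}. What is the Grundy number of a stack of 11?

2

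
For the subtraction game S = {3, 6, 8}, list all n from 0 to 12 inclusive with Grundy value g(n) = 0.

0, 1, 2, 11, 12

Build the Grundy sequence with g(k) = mex{g(k−s) : s ∈ {3, 6, 8}, s ≤ k}:
g(0) = mex{} = 0
g(1) = mex{} = 0
g(2) = mex{} = 0
g(3) = mex{0} = 1
g(4) = mex{0} = 1
g(5) = mex{0} = 1
g(6) = mex{0,1} = 2
g(7) = mex{0,1} = 2
g(8) = mex{0,1} = 2
g(9) = mex{0,1,2} = 3
g(10) = mex{0,1,2} = 3
g(11) = mex{1,2} = 0
g(12) = mex{1,2,3} = 0
The P-positions (g = 0) in 0..12 are 0, 1, 2, 11, 12.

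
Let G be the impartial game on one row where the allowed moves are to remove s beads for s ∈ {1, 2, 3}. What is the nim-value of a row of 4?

Grundy values for subtraction set {1, 2, 3}:
g(0) = mex{} = 0
g(1) = mex{0} = 1
g(2) = mex{0,1} = 2
g(3) = mex{0,1,2} = 3
g(4) = mex{1,2,3} = 0
So g(4) = 0.

0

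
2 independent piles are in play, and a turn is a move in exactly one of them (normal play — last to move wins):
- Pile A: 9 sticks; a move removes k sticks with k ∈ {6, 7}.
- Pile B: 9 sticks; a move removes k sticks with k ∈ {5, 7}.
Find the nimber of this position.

0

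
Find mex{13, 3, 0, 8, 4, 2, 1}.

5

The values 0, 1, 2, 3, 4 are all present; 5 is the first non-negative integer missing from the set.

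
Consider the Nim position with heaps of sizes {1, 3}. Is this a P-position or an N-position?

Nim-sum: 1 XOR 3 = 2.
The nim-sum is 2 ≠ 0, so this is an N-position: the player to move can win.

N-position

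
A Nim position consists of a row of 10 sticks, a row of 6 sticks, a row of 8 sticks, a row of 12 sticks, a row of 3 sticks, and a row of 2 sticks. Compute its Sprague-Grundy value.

Compute the nim-sum pairwise:
10 ⊕ 6 = 12
12 ⊕ 8 = 4
4 ⊕ 12 = 8
8 ⊕ 3 = 11
11 ⊕ 2 = 9

9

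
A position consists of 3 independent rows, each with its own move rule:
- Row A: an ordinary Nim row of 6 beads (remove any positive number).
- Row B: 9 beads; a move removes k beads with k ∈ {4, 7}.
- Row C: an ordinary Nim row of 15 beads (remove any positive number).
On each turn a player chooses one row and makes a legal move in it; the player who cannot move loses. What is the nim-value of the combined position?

Row A is a plain Nim row of size 6, so its Grundy value is 6.
Build the Grundy sequence for row B with g(k) = mex{g(k−s) : s ∈ {4, 7}, s ≤ k}:
k:     0  1  2  3  4  5  6  7  8  9
g(k):  0  0  0  0  1  1  1  1  2  2
So g(9) = 2.
Row C is a plain Nim row of size 15, so its Grundy value is 15.
The value of a disjunctive sum is the nim-sum of the parts.
Combined value = 6 XOR 2 XOR 15 = 11.

11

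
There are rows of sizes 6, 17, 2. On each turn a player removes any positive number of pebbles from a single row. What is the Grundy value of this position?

21

Compute the nim-sum pairwise:
6 ^ 17 = 23
23 ^ 2 = 21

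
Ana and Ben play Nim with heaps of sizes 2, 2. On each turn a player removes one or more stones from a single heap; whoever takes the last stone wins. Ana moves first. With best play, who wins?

Compute the nim-sum pairwise:
2 ^ 2 = 0
The nim-sum is 0, so this is a P-position: the player to move is in a losing position under optimal play; Ana is about to move from it and so loses — Ben wins.

Ben wins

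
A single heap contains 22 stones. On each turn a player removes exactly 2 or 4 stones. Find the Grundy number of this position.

Compute g(0), g(1), … for moves {2, 4}:
k:     0  1  2  3  4  5  6  7  8  9 10 11 12 13 14 15 16 17 18 19 20 21 22
g(k):  0  0  1  1  2  2  0  0  1  1  2  2  0  0  1  1  2  2  0  0  1  1  2
So g(22) = 2.

2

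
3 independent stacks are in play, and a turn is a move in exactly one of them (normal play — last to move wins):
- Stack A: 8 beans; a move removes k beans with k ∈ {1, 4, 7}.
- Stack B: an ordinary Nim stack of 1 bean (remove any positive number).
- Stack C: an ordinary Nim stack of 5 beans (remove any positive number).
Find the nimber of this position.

Grundy values for stack A (subtraction set {1, 4, 7}):
k:     0  1  2  3  4  5  6  7  8
g(k):  0  1  0  1  2  0  1  2  0
So g(8) = 0.
Stack B is a plain Nim stack of size 1, so its Grundy value is 1.
Stack C is a plain Nim stack of size 5, so its Grundy value is 5.
The value of a disjunctive sum is the nim-sum of the parts.
Combined value = 0 ⊕ 1 ⊕ 5 = 4.

4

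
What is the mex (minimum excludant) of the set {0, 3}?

1

0 is in the set but 1 is not, so the mex is 1.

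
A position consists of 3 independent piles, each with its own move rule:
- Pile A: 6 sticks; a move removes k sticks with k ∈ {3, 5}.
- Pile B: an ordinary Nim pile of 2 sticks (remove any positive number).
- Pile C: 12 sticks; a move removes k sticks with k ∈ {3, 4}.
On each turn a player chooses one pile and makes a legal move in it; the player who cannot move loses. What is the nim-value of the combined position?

Grundy values for pile A (subtraction set {3, 5}):
k:     0  1  2  3  4  5  6
g(k):  0  0  0  1  1  1  2
So g(6) = 2.
Pile B is a plain Nim pile of size 2, so its Grundy value is 2.
For pile C, compute g(0), g(1), … with moves {3, 4}:
g(0) = mex{} = 0
g(1) = mex{} = 0
g(2) = mex{} = 0
g(3) = mex{0} = 1
g(4) = mex{0} = 1
g(5) = mex{0} = 1
g(6) = mex{0,1} = 2
g(7) = mex{1} = 0
g(8) = mex{1} = 0
g(9) = mex{1,2} = 0
g(10) = mex{0,2} = 1
g(11) = mex{0} = 1
g(12) = mex{0} = 1
So g(12) = 1.
By the Sprague-Grundy theorem, the Grundy value of a sum of independent games is the XOR of the component values.
Combined value = 2 ⊕ 2 ⊕ 1 = 1.

1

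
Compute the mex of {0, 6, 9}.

0 is in the set but 1 is not, so the mex is 1.

1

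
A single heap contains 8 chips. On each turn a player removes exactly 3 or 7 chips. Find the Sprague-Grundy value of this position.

2

Build the Grundy sequence with g(k) = mex{g(k−s) : s ∈ {3, 7}, s ≤ k}:
k:     0  1  2  3  4  5  6  7  8
g(k):  0  0  0  1  1  1  0  2  2
So g(8) = 2.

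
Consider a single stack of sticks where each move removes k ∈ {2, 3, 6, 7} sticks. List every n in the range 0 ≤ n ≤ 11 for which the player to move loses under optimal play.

0, 1, 5, 9, 10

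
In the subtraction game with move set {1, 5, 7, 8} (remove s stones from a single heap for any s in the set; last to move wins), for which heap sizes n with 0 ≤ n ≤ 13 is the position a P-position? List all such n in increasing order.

0, 2, 4, 6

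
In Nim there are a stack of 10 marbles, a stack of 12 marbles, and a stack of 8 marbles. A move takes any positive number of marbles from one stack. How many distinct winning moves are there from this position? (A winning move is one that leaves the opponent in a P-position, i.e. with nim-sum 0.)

Compute the nim-sum pairwise:
10 XOR 12 = 6
6 XOR 8 = 14
The overall nim-sum is X = 14. A stack of size p has a winning move iff p XOR X < p (reduce it to p XOR X).
  10: 10 XOR 14 = 4 < 10 — winning move (to 4).
  12: 12 XOR 14 = 2 < 12 — winning move (to 2).
  8: 8 XOR 14 = 6 < 8 — winning move (to 6).
That gives 3 winning moves.

3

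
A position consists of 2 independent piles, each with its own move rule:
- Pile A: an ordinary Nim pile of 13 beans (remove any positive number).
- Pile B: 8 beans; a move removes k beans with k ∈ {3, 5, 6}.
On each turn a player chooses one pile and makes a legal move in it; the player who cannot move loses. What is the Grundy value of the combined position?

15

Pile A is a plain Nim pile of size 13, so its Grundy value is 13.
For pile B, compute g(0), g(1), … with moves {3, 5, 6}:
g(0) = mex{} = 0
g(1) = mex{} = 0
g(2) = mex{} = 0
g(3) = mex{0} = 1
g(4) = mex{0} = 1
g(5) = mex{0} = 1
g(6) = mex{0,1} = 2
g(7) = mex{0,1} = 2
g(8) = mex{0,1} = 2
So g(8) = 2.
By the Sprague-Grundy theorem, the Grundy value of a sum of independent games is the XOR of the component values.
Combined value = 13 XOR 2 = 15.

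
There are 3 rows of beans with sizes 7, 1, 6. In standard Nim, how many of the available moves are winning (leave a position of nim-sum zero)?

0

In binary:
  111  (7)
  001  (1)
  110  (6)
  ---
  000  (0)
The nim-sum is already 0, so every move leaves a nonzero nim-sum — there are no winning moves.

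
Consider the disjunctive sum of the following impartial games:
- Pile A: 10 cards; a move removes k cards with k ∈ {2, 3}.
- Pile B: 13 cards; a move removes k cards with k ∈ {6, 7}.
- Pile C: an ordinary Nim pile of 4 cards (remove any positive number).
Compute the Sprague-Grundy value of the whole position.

4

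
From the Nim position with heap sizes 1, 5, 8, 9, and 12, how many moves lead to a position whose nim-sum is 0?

Nim-sum: 1 ⊕ 5 ⊕ 8 ⊕ 9 ⊕ 12 = 9.
The overall nim-sum is X = 9. A heap of size p has a winning move iff p XOR X < p (reduce it to p XOR X).
  1: 1 XOR 9 = 8 ≥ 1 — no move.
  5: 5 XOR 9 = 12 ≥ 5 — no move.
  8: 8 XOR 9 = 1 < 8 — winning move (to 1).
  9: 9 XOR 9 = 0 < 9 — winning move (to 0).
  12: 12 XOR 9 = 5 < 12 — winning move (to 5).
That gives 3 winning moves.

3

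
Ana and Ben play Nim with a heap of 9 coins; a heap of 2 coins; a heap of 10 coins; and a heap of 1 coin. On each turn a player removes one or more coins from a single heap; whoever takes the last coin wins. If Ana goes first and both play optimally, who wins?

Compute the nim-sum pairwise:
9 ⊕ 2 = 11
11 ⊕ 10 = 1
1 ⊕ 1 = 0
The nim-sum is 0, so this is a P-position: the player to move is in a losing position under optimal play; Ana is about to move from it and so loses — Ben wins.

Ben wins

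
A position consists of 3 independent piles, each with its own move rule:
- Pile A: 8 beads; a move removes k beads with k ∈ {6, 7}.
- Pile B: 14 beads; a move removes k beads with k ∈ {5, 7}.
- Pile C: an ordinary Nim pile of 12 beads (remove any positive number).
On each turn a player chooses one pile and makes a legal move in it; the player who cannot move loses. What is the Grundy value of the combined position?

13

Grundy values for pile A (subtraction set {6, 7}):
k:     0  1  2  3  4  5  6  7  8
g(k):  0  0  0  0  0  0  1  1  1
So g(8) = 1.
Build the Grundy sequence for pile B with g(k) = mex{g(k−s) : s ∈ {5, 7}, s ≤ k}:
k:     0  1  2  3  4  5  6  7  8  9 10 11 12 13 14
g(k):  0  0  0  0  0  1  1  1  1  1  2  2  0  0  0
So g(14) = 0.
Pile C is a plain Nim pile of size 12, so its Grundy value is 12.
By the Sprague-Grundy theorem, the Grundy value of a sum of independent games is the XOR of the component values.
Combined value = 1 XOR 0 XOR 12 = 13.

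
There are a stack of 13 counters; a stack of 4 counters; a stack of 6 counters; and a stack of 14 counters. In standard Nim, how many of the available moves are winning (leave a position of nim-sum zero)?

Compute the nim-sum pairwise:
13 ⊕ 4 = 9
9 ⊕ 6 = 15
15 ⊕ 14 = 1
The overall nim-sum is X = 1. A stack of size p has a winning move iff p XOR X < p (reduce it to p XOR X).
  13: 13 XOR 1 = 12 < 13 — winning move (to 12).
  4: 4 XOR 1 = 5 ≥ 4 — no move.
  6: 6 XOR 1 = 7 ≥ 6 — no move.
  14: 14 XOR 1 = 15 ≥ 14 — no move.
That gives 1 winning move.

1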